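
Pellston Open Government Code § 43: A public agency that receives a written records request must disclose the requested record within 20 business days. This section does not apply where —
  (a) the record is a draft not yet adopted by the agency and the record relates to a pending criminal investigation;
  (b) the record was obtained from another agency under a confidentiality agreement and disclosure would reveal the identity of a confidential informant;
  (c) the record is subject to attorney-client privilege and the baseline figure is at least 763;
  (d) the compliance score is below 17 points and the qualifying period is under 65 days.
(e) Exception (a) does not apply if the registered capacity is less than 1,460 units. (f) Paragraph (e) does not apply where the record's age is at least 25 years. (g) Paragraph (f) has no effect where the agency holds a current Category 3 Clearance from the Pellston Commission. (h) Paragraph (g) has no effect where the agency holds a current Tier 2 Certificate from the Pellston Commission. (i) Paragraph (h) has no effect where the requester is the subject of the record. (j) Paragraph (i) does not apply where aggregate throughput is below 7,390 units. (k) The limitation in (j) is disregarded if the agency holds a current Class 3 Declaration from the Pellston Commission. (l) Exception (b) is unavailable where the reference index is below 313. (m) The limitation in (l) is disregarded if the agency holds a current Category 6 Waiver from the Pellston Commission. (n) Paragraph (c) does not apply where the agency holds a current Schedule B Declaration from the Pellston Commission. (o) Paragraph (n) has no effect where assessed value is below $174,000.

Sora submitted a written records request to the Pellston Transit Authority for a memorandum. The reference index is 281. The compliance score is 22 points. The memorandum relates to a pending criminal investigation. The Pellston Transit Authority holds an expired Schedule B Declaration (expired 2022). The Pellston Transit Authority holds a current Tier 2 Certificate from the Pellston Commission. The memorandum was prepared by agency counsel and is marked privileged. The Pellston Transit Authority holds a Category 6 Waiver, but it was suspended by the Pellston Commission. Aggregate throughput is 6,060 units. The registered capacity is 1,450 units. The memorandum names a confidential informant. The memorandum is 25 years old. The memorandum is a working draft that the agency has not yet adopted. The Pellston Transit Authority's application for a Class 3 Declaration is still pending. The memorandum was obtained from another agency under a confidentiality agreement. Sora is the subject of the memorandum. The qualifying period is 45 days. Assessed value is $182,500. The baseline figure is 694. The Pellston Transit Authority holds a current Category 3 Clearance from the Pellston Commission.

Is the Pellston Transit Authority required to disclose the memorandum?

Exception (a) is satisfied on its face — the memorandum is an unadopted draft; the memorandum relates to a pending investigation. Applying paragraphs (e)–(k): (e) would limit (a) — the registered capacity is 1,450 units, less than the 1,460 units limit — but (f) sets (e) aside: (f) is triggered — the record's age is 25 years, meeting the 25 years threshold. (g) would limit (f) — a current Category 3 Clearance is held — but (h) sets (g) aside: (h) operates — a current Tier 2 Certificate is held. (i) is triggered (Sora is the subject of the memorandum), but is set aside by (j): (j) operates against (i): aggregate throughput is 6,060 units, below the 7,390 units limit. (k) is not engaged (the Class 3 Declaration is not current), so (j) stands. Exception (a) stands.
Exception (b): the memorandum was obtained under a confidentiality agreement; the memorandum names a confidential informant — every condition holds. But applying paragraphs (l)–(m): (l) is triggered — the reference index is 281, below the 313 limit. (m), which would lift (l), is not triggered — the Category 6 Waiver is not current. So (b) is unavailable.
Exception (c) does not apply: the baseline figure is 694, short of 763.
Exception (d) does not apply: the compliance score is 22 points, not below 17 points.

No — exception (a) applies; the Pellston Transit Authority is not required to disclose the memorandum.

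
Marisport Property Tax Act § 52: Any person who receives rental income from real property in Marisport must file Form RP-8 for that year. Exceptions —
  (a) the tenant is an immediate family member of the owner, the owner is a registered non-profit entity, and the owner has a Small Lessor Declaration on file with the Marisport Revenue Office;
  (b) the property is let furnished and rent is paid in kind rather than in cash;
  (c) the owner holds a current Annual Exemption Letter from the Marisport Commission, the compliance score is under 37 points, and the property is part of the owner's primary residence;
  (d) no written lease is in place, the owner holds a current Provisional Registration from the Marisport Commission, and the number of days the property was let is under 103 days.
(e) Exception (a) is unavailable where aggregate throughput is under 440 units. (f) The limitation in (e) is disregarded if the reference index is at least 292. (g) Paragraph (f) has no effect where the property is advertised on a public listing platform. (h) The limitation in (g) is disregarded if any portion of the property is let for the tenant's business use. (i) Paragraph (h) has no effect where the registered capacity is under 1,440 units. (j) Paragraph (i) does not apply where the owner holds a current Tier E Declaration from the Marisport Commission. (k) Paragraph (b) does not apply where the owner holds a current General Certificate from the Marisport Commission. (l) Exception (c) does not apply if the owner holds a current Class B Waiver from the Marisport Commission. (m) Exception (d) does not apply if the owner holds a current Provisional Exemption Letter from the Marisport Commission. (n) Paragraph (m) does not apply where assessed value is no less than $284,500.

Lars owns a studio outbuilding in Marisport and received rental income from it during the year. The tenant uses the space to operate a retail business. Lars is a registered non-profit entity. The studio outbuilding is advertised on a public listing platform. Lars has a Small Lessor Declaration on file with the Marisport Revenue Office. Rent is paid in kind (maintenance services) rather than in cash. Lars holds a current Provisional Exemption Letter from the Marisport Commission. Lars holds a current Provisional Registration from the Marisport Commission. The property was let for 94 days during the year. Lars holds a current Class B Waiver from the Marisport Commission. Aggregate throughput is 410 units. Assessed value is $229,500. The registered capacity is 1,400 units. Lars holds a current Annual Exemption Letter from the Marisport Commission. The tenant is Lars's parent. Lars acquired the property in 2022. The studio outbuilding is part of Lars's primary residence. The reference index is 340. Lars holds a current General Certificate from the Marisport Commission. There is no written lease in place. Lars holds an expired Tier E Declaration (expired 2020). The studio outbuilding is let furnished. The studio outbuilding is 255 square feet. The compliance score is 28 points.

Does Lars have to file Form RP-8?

Exception (a)'s conditions are all satisfied: the tenant is an immediate family member; Lars is a registered non-profit; a Small Lessor Declaration is on file. But applying paragraphs (e)–(j): (e) is engaged — aggregate throughput is 410 units, under the 440 units limit. (f) applies (the reference index is 340, meeting the 292 threshold), but is overridden by (g): (g) is engaged — the property is publicly advertised. (h) is triggered (the space is let for business use), but is overridden by (i): (i) operates against (h): the registered capacity is 1,400 units, under the 1,440 units limit. (j) is not engaged (the Tier E Declaration is not current), so (i) stands. So (a) is unavailable.
Exception (b): the property is let furnished; rent is paid in kind — every condition holds. Turning to paragraph (k): (k) operates against (b): a current General Certificate is held. So (b) is unavailable.
Exception (c) is satisfied on its face — a current Annual Exemption Letter is held; the compliance score is 28 points, under the 37 points limit; the studio outbuilding is part of the primary residence. But: (l) operates — a current Class B Waiver is held. (c) is therefore removed.
Exception (d): there is no written lease; a current Provisional Registration is held; the number of days the property was let is 94 days, under the 103 days limit — every condition holds. But applying paragraphs (m)–(n): (m) operates against (d): a current Provisional Exemption Letter is held. (n), which would lift (m), does not operate here — assessed value is $229,500, short of $284,500. (d) is therefore removed.
No exception displaces § 52.

Yes — Lars must file Form RP-8.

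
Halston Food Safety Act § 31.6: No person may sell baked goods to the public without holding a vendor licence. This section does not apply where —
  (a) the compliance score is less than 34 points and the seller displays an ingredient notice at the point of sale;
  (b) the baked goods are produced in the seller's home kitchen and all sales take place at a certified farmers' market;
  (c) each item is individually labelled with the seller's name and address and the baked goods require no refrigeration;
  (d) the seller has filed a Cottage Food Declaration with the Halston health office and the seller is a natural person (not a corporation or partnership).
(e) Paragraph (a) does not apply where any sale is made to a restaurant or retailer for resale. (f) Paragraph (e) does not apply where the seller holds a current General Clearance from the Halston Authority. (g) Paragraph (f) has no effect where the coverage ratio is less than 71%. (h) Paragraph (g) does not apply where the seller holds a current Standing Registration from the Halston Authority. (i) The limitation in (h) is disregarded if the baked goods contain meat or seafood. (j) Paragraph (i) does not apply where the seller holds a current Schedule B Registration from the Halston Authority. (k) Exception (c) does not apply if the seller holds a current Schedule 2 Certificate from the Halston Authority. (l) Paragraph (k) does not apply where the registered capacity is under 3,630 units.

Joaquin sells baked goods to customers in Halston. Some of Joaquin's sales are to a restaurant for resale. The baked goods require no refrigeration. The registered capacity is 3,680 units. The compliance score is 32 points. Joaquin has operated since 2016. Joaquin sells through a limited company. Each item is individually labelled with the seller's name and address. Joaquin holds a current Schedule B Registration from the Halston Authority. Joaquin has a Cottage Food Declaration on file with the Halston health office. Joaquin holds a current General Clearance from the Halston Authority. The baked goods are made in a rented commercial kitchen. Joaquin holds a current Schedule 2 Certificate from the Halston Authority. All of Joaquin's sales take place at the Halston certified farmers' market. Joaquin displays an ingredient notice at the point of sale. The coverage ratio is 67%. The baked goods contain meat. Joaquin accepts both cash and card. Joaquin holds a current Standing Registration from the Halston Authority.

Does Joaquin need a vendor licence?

No — exception (a) applies; Joaquin is not required to hold a vendor licence.

All of (a)'s requirements are met (the compliance score is 32 points, less than the 34 points limit; an ingredient notice is displayed). As to paragraphs (e)–(j): (e) would limit (a) — some sales are to a restaurant for resale — but (f) sets (e) aside: (f) operates against (e): a current General Clearance is held. (g) would limit (f) — the coverage ratio is 67%, less than the 71% limit — but (h) sets (g) aside: (h) operates against (g): a current Standing Registration is held. (i) operates (the baked goods contain meat), but is overridden by (j): (j) is engaged — a current Schedule B Registration is held. So (a) applies.
Exception (b) requires that the baked goods are produced in the seller's home kitchen; but the baked goods are made in a commercial kitchen, not a home kitchen, so (b) is unavailable.
All of (c)'s requirements are met (items are individually labelled; the baked goods are shelf-stable). But applying paragraphs (k)–(l): (k) applies — a current Schedule 2 Certificate is held. (l), which would lift (k), is inapplicable — the registered capacity is 3,680 units, not under 3,630 units. So (c) is unavailable.
Exception (d) requires that the seller is a natural person (not a corporation or partnership); but the seller operates through a limited company, so (d) is unavailable.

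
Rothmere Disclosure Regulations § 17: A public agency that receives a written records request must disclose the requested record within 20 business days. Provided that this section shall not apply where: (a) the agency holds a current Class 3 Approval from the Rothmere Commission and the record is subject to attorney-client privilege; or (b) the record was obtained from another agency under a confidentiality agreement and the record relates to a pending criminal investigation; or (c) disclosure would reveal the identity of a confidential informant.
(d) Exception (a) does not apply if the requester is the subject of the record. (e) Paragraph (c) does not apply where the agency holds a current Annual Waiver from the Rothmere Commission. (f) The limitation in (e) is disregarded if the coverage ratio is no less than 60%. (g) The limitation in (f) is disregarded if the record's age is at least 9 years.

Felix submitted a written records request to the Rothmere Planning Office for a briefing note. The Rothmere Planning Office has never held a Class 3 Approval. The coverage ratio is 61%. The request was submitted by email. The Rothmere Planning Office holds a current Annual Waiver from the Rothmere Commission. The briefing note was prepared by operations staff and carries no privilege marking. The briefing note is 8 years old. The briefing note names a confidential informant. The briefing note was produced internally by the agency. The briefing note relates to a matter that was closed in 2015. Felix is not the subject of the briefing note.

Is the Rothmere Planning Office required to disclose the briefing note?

No — exception (c) applies; the Rothmere Planning Office is not required to disclose the briefing note.

Exception (a) fails — there is no Class 3 Approval in force.
Exception (b) does not apply: the briefing note was produced internally.
Exception (c)'s conditions are all satisfied: the briefing note names a confidential informant. As to paragraphs (e)–(g): (e) would limit (c) — a current Annual Waiver is held — but (f) sets (e) aside: (f) operates — the coverage ratio is 61%, meeting the 60% threshold. (g) does not operate here (the record's age is 8 years, short of 9 years), so (f) stands. (c) remains available.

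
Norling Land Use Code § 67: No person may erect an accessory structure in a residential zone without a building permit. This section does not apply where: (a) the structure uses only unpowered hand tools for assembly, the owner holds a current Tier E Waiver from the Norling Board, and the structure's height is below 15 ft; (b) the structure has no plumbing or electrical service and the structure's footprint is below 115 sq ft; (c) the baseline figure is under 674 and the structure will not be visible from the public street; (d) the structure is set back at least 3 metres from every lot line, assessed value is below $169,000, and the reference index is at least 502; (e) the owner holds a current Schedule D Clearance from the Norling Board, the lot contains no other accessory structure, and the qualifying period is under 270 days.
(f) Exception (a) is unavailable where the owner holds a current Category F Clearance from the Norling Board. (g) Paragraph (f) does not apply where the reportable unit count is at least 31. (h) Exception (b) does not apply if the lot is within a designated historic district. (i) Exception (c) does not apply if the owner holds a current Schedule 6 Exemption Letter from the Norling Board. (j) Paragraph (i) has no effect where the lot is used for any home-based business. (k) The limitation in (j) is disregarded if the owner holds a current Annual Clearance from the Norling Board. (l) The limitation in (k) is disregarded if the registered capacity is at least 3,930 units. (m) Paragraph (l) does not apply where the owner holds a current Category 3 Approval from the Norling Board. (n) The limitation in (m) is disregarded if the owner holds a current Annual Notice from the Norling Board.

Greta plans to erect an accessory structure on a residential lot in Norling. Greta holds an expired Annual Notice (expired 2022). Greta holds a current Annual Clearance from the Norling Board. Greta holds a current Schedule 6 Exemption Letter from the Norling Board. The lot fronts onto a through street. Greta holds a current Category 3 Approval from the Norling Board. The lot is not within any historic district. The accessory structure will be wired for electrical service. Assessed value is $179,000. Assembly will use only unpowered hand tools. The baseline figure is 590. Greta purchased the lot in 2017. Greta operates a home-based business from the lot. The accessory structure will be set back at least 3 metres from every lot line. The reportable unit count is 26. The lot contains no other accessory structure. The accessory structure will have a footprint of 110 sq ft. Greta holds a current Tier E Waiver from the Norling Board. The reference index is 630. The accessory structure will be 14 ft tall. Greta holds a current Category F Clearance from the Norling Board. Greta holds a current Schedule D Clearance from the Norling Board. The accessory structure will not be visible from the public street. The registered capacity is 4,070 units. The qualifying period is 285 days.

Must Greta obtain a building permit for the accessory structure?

Exception (a) is satisfied on its face — assembly uses only hand tools; a current Tier E Waiver is held; the structure's height is 14 ft, below the 15 ft limit. Turning to paragraphs (f)–(g): (f) operates against (a): a current Category F Clearance is held. (g) is not triggered (the reportable unit count is 26, short of 31), so (f) stands. So (a) is unavailable.
Exception (b) does not apply: electrical service is planned.
Exception (c): the baseline figure is 590, under the 674 limit; the structure will not be visible from the street — every condition holds. However, paragraphs (i)–(n) must be considered: (i) operates against (c): a current Schedule 6 Exemption Letter is held. (j) would limit (i) — a home-based business operates on the lot — but (k) sets (j) aside: (k) is engaged — a current Annual Clearance is held. (l) would limit (k) — the registered capacity is 4,070 units, meeting the 3,930 units threshold — but (m) sets (l) aside: (m) operates against (l): a current Category 3 Approval is held. (n) is not engaged (there is no Annual Notice in force), so (m) stands. (c) is therefore removed.
Exception (d) fails — assessed value is $179,000, not below $169,000.
Exception (e) requires that the qualifying period is under 270 days; but the qualifying period is 285 days, not under 270 days, so (e) is unavailable.
None of the exceptions is available; § 67 applies in full.

Yes — Greta must obtain a building permit.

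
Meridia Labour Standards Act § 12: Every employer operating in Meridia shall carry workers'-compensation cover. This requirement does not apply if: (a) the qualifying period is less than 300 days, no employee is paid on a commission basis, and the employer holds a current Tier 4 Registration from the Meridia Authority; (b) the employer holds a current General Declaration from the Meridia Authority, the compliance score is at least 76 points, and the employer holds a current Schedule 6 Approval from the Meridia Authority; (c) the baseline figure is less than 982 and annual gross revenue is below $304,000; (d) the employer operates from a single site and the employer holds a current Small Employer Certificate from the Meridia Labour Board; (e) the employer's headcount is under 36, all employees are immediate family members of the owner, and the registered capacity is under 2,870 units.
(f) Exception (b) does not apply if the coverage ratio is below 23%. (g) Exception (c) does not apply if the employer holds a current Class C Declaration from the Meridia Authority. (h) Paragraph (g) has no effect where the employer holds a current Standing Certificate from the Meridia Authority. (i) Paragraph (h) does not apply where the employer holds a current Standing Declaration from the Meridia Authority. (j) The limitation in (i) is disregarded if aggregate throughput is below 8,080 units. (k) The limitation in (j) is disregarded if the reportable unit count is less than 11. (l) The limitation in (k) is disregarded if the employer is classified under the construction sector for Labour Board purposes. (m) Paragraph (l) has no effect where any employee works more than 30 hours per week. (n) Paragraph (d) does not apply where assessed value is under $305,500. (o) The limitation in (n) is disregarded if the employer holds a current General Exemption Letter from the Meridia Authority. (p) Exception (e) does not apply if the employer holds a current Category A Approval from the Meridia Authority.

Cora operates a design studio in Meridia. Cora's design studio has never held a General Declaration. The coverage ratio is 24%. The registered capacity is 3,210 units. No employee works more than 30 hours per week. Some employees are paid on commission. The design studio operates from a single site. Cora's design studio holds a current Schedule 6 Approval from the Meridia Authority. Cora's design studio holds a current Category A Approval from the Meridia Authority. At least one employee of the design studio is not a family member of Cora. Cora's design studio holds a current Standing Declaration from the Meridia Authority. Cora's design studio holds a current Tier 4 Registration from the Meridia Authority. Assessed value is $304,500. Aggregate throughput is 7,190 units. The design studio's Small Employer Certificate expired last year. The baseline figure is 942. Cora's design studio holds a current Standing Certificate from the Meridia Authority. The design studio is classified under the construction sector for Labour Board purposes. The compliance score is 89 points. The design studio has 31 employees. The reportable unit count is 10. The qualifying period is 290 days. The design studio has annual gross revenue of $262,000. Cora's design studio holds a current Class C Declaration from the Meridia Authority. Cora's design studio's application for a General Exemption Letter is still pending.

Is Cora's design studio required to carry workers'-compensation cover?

Exception (a) fails — some employees are paid on commission.
Exception (b) fails — no current General Declaration is held.
Exception (c): the baseline figure is 942, less than the 982 limit; annual gross revenue is $262,000, below the $304,000 limit — every condition holds. Under paragraphs (g)–(m): (g) would limit (c) — a current Class C Declaration is held — but (h) sets (g) aside: (h) is engaged — a current Standing Certificate is held. (i) would limit (h) — a current Standing Declaration is held — but (j) sets (i) aside: (j) operates against (i): aggregate throughput is 7,190 units, below the 8,080 units limit. (k) applies (the reportable unit count is 10, less than the 11 limit), but is set aside by (l): (l) operates against (k): the design studio is classified under the construction sector. (m) is not engaged (no employee exceeds 30 hours/week), so (l) stands. (c) remains available.
Exception (d) does not apply: the Small Employer Certificate has expired.
Exception (e) requires that all employees are immediate family members of the owner; but at least one employee is not a family member, so (e) is unavailable.

No — exception (c) applies; Cora's design studio is not required to carry workers'-compensation cover.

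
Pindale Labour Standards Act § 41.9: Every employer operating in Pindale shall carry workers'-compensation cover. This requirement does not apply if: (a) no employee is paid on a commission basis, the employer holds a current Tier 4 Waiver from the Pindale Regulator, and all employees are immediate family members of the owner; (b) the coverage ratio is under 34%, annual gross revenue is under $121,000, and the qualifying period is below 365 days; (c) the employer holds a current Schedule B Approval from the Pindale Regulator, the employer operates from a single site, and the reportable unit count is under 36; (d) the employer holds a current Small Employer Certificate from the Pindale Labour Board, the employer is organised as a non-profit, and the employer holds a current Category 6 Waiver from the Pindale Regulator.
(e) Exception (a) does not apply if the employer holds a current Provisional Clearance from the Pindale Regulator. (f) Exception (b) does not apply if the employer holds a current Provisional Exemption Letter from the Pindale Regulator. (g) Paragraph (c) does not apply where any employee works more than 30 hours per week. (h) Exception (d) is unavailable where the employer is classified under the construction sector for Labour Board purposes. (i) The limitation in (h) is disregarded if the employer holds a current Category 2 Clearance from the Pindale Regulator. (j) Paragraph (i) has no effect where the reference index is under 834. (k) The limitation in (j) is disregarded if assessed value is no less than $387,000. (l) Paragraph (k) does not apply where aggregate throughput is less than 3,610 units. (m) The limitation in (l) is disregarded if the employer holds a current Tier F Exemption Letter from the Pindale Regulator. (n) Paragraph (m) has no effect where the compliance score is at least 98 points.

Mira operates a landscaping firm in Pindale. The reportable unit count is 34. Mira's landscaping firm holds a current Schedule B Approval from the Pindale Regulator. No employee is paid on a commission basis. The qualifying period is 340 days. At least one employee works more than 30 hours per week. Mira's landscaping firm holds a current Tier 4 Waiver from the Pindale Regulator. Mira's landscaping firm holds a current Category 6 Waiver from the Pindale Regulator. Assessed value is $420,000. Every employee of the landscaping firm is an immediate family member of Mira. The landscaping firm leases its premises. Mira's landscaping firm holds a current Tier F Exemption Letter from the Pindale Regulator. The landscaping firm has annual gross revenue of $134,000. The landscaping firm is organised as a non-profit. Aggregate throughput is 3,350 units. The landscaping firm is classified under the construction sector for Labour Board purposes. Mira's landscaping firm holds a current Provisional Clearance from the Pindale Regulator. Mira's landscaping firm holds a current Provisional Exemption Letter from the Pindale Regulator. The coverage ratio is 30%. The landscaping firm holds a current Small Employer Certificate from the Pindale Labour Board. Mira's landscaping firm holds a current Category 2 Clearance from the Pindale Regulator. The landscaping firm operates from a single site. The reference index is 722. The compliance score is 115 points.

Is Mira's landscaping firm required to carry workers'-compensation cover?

Exception (a): no employee is paid on commission; a current Tier 4 Waiver is held; every employee is an immediate family member — every condition holds. Turning to paragraph (e): (e) operates against (a): a current Provisional Clearance is held. So (a) is unavailable.
Exception (b) does not apply: annual gross revenue is $134,000, not under $121,000.
Exception (c)'s conditions are all satisfied: a current Schedule B Approval is held; the employer operates from a single site; the reportable unit count is 34, under the 36 limit. Turning to paragraph (g): (g) operates — at least one employee exceeds 30 hours/week. Exception (c) does not apply.
Exception (d) is satisfied on its face — a current Small Employer Certificate is held; the employer is a non-profit; a current Category 6 Waiver is held. But: (h) applies — the landscaping firm is classified under the construction sector. (i) operates (a current Category 2 Clearance is held), but is overridden by (j): (j) operates — the reference index is 722, under the 834 limit. (k) would limit (j) — assessed value is $420,000, meeting the $387,000 threshold — but (l) sets (k) aside: (l) operates against (k): aggregate throughput is 3,350 units, less than the 3,610 units limit. (m) is triggered (a current Tier F Exemption Letter is held), but is itself disapplied by (n): (n) is triggered — the compliance score is 115 points, meeting the 98 points threshold. Exception (d) does not apply.
No exception applies. The general rule governs.

Yes — Mira's landscaping firm must carry workers'-compensation cover.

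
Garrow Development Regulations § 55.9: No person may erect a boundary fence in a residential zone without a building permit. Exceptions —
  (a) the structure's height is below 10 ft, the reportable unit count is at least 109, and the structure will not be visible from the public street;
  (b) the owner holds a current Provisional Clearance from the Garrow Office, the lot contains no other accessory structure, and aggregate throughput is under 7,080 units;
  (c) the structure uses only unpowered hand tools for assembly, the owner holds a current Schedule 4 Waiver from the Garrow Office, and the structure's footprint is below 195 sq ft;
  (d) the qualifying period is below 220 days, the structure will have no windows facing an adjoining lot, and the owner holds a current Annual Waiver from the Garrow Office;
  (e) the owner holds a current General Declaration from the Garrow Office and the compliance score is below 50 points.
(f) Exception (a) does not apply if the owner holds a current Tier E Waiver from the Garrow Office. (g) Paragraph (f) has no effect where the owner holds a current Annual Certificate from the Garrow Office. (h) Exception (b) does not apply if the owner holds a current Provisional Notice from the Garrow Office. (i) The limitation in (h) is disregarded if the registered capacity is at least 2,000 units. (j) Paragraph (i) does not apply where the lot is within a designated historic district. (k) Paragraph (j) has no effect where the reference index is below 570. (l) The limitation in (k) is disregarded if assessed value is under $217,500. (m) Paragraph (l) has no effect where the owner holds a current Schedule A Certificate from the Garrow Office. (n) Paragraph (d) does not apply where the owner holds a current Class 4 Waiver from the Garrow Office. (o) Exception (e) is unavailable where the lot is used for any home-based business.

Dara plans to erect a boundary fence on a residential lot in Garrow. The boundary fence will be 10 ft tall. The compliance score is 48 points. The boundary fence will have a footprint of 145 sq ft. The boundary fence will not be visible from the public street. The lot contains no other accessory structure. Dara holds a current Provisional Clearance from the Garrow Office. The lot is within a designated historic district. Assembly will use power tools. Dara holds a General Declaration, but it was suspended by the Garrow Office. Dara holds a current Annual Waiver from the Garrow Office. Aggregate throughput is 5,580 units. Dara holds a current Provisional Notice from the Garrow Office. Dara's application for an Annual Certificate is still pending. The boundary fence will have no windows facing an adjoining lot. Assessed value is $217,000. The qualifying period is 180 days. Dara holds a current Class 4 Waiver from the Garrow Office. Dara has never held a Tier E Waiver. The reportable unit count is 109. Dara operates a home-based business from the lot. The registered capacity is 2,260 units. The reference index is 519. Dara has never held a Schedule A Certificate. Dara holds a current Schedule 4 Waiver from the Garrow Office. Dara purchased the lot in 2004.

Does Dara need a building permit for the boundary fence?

Exception (a) fails — the structure's height is 10 ft, not below 10 ft.
All of (b)'s requirements are met (a current Provisional Clearance is held; the lot has no other accessory structure; aggregate throughput is 5,580 units, under the 7,080 units limit). But: (h) operates — a current Provisional Notice is held. (i) would limit (h) — the registered capacity is 2,260 units, meeting the 2,000 units threshold — but (j) sets (i) aside: (j) operates against (i): the lot is in a historic district. (k) would limit (j) — the reference index is 519, below the 570 limit — but (l) sets (k) aside: (l) is triggered — assessed value is $217,000, under the $217,500 limit. (m), which would lift (l), is not triggered — the Schedule A Certificate is not current. So (b) is unavailable.
Exception (c) requires that the structure uses only unpowered hand tools for assembly; but assembly uses power tools, so (c) is unavailable.
Exception (d): the qualifying period is 180 days, below the 220 days limit; no windows face an adjoining lot; a current Annual Waiver is held — every condition holds. But: (n) is triggered — a current Class 4 Waiver is held. So (d) is unavailable.
Exception (e) fails — the General Declaration is not current.
No exception is made out. Dara falls within the general rule.

Yes — Dara must obtain a building permit.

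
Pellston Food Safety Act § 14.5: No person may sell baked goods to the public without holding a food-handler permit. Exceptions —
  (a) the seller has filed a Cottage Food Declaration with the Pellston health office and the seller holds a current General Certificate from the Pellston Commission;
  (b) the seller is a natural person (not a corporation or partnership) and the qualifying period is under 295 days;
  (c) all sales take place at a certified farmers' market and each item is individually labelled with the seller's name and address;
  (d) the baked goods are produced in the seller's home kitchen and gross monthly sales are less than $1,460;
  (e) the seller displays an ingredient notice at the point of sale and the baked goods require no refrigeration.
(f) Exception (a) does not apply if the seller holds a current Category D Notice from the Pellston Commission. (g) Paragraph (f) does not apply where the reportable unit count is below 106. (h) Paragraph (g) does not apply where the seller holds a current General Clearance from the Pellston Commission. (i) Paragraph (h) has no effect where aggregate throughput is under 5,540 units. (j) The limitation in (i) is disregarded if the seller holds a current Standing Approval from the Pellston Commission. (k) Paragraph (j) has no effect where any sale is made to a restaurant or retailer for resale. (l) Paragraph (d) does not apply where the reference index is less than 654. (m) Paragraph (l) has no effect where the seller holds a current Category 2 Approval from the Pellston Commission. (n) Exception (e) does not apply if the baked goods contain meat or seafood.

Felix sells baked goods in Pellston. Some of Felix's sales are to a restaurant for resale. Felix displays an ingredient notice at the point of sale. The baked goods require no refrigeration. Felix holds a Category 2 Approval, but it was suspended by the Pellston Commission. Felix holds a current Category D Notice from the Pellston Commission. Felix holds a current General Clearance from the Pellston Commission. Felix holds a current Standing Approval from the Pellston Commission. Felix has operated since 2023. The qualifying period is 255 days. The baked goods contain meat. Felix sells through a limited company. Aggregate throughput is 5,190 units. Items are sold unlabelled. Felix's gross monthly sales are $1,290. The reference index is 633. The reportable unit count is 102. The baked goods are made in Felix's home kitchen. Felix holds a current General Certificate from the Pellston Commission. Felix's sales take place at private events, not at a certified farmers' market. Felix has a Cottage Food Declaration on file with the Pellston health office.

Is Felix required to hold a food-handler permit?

No — exception (a) applies; Felix is not required to hold a food-handler permit.

Exception (a)'s conditions are all satisfied: a Cottage Food Declaration is on file; a current General Certificate is held. As to paragraphs (f)–(k): (f) is engaged (a current Category D Notice is held), but is displaced by (g): (g) operates against (f): the reportable unit count is 102, below the 106 limit. (h) would limit (g) — a current General Clearance is held — but (i) sets (h) aside: (i) operates — aggregate throughput is 5,190 units, under the 5,540 units limit. (j) would limit (i) — a current Standing Approval is held — but (k) sets (j) aside: (k) applies — some sales are to a restaurant for resale. So (a) applies.
Exception (b) fails — the seller operates through a limited company.
Exception (c) does not apply: sales are at private events, not a certified farmers' market.
All of (d)'s requirements are met (the baked goods are home-kitchen produced; gross monthly sales are $1,290, less than the $1,460 limit). But applying paragraphs (l)–(m): (l) operates against (d): the reference index is 633, less than the 654 limit. (m) is not triggered (the Category 2 Approval is not current), so (l) stands. So (d) is unavailable.
Exception (e): an ingredient notice is displayed; the baked goods are shelf-stable — every condition holds. But applying paragraph (n): (n) applies — the baked goods contain meat. (e) is therefore removed.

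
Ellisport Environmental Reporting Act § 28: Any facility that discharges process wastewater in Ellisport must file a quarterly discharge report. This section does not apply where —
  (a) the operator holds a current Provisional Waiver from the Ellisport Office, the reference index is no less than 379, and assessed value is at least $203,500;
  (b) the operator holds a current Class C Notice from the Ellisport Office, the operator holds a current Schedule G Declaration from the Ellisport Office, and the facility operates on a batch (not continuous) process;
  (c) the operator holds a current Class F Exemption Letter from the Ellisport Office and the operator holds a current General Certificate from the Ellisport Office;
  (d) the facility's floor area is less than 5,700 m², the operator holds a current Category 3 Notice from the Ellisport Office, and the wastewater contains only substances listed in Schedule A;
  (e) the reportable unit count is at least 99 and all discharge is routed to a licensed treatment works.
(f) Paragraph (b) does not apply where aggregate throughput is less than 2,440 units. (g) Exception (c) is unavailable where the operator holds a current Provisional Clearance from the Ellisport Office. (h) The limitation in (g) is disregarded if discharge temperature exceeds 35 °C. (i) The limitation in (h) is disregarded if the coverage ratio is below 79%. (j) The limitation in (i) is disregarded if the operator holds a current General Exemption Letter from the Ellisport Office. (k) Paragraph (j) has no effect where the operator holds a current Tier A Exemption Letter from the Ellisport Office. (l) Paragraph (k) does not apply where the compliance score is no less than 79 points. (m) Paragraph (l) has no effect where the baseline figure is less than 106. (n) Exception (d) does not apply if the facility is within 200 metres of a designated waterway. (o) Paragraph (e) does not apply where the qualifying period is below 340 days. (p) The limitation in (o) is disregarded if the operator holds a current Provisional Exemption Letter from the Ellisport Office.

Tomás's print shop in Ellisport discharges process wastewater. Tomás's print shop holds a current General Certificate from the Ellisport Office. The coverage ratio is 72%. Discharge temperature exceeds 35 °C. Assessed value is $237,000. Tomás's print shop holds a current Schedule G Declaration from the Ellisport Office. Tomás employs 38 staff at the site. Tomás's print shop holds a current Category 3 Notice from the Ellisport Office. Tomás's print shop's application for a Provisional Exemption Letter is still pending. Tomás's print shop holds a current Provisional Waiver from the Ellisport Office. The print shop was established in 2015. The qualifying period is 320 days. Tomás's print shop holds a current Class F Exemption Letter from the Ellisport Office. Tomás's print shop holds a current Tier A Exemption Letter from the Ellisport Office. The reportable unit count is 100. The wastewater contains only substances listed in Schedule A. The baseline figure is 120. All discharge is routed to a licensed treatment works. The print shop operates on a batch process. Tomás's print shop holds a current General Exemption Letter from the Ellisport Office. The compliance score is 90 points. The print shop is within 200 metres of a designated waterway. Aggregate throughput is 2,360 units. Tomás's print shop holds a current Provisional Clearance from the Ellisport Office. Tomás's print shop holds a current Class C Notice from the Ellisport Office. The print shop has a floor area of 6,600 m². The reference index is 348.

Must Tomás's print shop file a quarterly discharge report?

Exception (a) does not apply: the reference index is 348, short of 379.
Exception (b) is satisfied on its face — a current Class C Notice is held; a current Schedule G Declaration is held; the facility operates on a batch process. But: (f) operates against (b): aggregate throughput is 2,360 units, less than the 2,440 units limit. Exception (b) does not apply.
Exception (c)'s conditions are all satisfied: a current Class F Exemption Letter is held; a current General Certificate is held. As to paragraphs (g)–(m): (g) would limit (c) — a current Provisional Clearance is held — but (h) sets (g) aside: (h) is engaged — discharge temperature exceeds 35 °C. (i) is triggered (the coverage ratio is 72%, below the 79% limit), but is displaced by (j): (j) operates against (i): a current General Exemption Letter is held. (k) is engaged (a current Tier A Exemption Letter is held), but is overridden by (l): (l) operates against (k): the compliance score is 90 points, meeting the 79 points threshold. (m), which would lift (l), is not engaged — the baseline figure is 120, not less than 106. So (c) applies.
Exception (d) fails — the facility's floor area is 6,600 m², not less than 5,700 m².
Exception (e): the reportable unit count is 100, meeting the 99 threshold; discharge is routed to a licensed treatment works — every condition holds. Turning to paragraphs (o)–(p): (o) operates — the qualifying period is 320 days, below the 340 days limit. (p) is inapplicable (no current Provisional Exemption Letter is held), so (o) stands. So (e) is unavailable.

No — exception (c) applies; Tomás's print shop is not required to file a quarterly discharge report.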